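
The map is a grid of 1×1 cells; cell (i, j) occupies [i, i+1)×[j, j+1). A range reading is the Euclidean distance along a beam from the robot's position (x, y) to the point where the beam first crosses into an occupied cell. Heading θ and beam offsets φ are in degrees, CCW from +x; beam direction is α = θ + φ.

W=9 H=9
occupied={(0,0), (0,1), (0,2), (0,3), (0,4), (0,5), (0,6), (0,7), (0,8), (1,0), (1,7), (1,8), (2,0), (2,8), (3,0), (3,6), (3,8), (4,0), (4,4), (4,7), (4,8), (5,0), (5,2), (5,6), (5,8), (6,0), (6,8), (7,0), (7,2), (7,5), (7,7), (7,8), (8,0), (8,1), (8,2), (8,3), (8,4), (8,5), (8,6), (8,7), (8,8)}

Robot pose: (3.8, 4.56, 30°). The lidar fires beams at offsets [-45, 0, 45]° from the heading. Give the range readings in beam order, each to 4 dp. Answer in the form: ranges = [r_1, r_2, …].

beam 1: φ=-45°, α=345°
  d=(0.9659,-0.2588)  start (3,4)  tX=0.2071 tY=2.1637  stride 1/|dx|=1.0353 1/|dy|=3.8637
    cross x-line → (4,4), t=0.2071 (wall)
  → r_1 = 0.2071
beam 2: φ=0°, α=30°
  d=(0.8660,0.5000)  start (3,4)  tX=0.2309 tY=0.8800  stride 1/|dx|=1.1547 1/|dy|=2.0000
    cross x-line → (4,4), t=0.2309 (wall)
  → r_2 = 0.2309
beam 3: φ=45°, α=75°
  d=(0.2588,0.9659)  start (3,4)  tX=0.7727 tY=0.4555  stride 1/|dx|=3.8637 1/|dy|=1.0353
    cross y-line → (3,5), t=0.4555
    cross x-line → (4,5), t=0.7727
    cross y-line → (4,6), t=1.4908
    cross y-line → (4,7), t=2.5261 (wall)
  → r_3 = 2.5261

ranges = [0.2071, 0.2309, 2.5261]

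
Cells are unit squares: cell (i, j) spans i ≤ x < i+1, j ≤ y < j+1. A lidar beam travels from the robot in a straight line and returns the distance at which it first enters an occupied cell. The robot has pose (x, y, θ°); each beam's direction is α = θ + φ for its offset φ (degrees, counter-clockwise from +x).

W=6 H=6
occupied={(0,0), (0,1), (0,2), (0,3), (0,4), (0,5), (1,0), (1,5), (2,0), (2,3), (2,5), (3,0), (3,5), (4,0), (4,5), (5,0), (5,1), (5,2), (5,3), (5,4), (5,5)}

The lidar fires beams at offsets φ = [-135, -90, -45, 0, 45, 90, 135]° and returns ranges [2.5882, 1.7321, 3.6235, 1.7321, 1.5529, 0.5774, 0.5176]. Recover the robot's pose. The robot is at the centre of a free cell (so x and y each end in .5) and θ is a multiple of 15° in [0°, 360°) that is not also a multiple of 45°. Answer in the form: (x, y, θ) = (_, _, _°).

Candidates: 15 free-cell centres × 16 headings = 240 poses. Raycast each; keep the one whose scan matches to 4 dp.
  (1.5, 2.5, 255°): beam 1 = 1.0000 ≠ 2.5882 ✗
  (1.5, 4.5, 75°): beam 1 = 1.0000 ≠ 2.5882 ✗
  (4.5, 2.5, 75°): beam 1 = 1.0000 ≠ 2.5882 ✗
  …
  (4.5, 2.5, 240°): r_1=2.5882, r_2=1.7321, r_3=3.6235, r_4=1.7321, r_5=1.5529, r_6=0.5774, r_7=0.5176 — all match ✓
Only this pose fits every beam.

(x, y, θ) = (4.5, 2.5, 240°)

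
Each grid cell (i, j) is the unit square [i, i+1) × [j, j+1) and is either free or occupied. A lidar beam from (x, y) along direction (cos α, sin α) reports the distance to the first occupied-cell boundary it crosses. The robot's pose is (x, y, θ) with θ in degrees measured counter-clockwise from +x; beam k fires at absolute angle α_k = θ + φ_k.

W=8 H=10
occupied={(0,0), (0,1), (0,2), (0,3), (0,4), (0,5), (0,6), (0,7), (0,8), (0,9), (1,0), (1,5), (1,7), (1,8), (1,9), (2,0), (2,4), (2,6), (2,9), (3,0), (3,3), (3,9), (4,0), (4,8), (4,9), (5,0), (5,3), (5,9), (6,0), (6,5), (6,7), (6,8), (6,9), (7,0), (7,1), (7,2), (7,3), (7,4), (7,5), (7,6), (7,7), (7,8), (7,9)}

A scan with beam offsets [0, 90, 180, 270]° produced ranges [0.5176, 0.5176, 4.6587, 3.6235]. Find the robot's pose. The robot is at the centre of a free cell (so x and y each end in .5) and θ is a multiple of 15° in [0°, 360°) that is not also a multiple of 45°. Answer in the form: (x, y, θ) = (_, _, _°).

(x, y, θ) = (6.5, 4.5, 345°)

Enumerate (i+0.5, j+0.5, θ) over the 37 free cells and 16 admissible headings. For each, cast all 4 beams and compare to the given ranges.
  (4.5, 3.5, 165°): beam 2 = 2.5882 ≠ 0.5176 ✗
  (4.5, 3.5, 120°): beam 1 = 3.0000 ≠ 0.5176 ✗
  (3.5, 7.5, 30°): beam 1 = 1.0000 ≠ 0.5176 ✗
  (4.5, 7.5, 345°): beam 1 = 1.5529 ≠ 0.5176 ✗
  …
  (6.5, 4.5, 345°): r_1=0.5176, r_2=0.5176, r_3=4.6587, r_4=3.6235 — all match ✓
No second candidate reproduces the full scan.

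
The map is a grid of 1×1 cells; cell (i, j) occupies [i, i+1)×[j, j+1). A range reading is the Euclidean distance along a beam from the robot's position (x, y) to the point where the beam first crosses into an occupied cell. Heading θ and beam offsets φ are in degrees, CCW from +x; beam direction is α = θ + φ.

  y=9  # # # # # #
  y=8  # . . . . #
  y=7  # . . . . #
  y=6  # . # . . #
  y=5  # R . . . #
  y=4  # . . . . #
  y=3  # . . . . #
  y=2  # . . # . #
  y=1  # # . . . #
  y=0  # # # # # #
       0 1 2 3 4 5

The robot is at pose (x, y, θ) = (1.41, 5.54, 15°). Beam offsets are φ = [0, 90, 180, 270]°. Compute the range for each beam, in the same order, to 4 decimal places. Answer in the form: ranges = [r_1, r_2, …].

ranges = [3.7166, 1.5841, 0.4245, 4.7002]

beam 1: φ=0°, α=15°
  direction (0.9659, 0.2588); cell (1,5); t to first gridline: x 0.6108, y 1.7773 (then +1.0353 / +3.8637)
    (2,5) via x @ 0.6108
    (3,5) via x @ 1.6461
    (3,6) via y @ 1.7773
    (4,6) via x @ 2.6814
    (5,6) via x @ 3.7166  # hit
  → r_1 = 3.7166
beam 2: φ=90°, α=105°
  direction (-0.2588, 0.9659); cell (1,5); t to first gridline: x 1.5841, y 0.4762 (then +3.8637 / +1.0353)
    (1,6) via y @ 0.4762
    (1,7) via y @ 1.5115
    (0,7) via x @ 1.5841  # hit
  → r_2 = 1.5841
beam 3: φ=180°, α=195°
  direction (-0.9659, -0.2588); cell (1,5); t to first gridline: x 0.4245, y 2.0864 (then +1.0353 / +3.8637)
    (0,5) via x @ 0.4245  # hit
  → r_3 = 0.4245
beam 4: φ=270°, α=285°
  direction (0.2588, -0.9659); cell (1,5); t to first gridline: x 2.2796, y 0.5590 (then +3.8637 / +1.0353)
    (1,4) via y @ 0.5590
    (1,3) via y @ 1.5943
    (2,3) via x @ 2.2796
    (2,2) via y @ 2.6296
    (2,1) via y @ 3.6649
    (2,0) via y @ 4.7002  # hit
  → r_4 = 4.7002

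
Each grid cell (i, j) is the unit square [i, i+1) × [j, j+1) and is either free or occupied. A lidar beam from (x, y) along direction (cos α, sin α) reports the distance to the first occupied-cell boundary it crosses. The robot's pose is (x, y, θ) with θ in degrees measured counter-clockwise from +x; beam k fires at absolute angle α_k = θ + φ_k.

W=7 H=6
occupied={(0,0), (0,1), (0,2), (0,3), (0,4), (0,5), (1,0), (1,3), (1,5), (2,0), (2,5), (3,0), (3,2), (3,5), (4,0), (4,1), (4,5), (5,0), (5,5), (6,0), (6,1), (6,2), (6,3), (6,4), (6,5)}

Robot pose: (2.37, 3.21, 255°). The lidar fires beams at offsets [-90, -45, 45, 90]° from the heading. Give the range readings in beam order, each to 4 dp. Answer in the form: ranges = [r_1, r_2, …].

ranges = [0.3831, 1.5819, 1.2600, 0.8114]

beam 1: φ=-90°, α=165°
  direction (-0.9659, 0.2588); cell (2,3); t to first gridline: x 0.3831, y 3.0523 (then +1.0353 / +3.8637)
    (1,3) via x @ 0.3831  # hit
  → r_1 = 0.3831
beam 2: φ=-45°, α=210°
  direction (-0.8660, -0.5000); cell (2,3); t to first gridline: x 0.4272, y 0.4200 (then +1.1547 / +2.0000)
    (2,2) via y @ 0.4200
    (1,2) via x @ 0.4272
    (0,2) via x @ 1.5819  # hit
  → r_2 = 1.5819
beam 3: φ=45°, α=300°
  direction (0.5000, -0.8660); cell (2,3); t to first gridline: x 1.2600, y 0.2425 (then +2.0000 / +1.1547)
    (2,2) via y @ 0.2425
    (3,2) via x @ 1.2600  # hit
  → r_3 = 1.2600
beam 4: φ=90°, α=345°
  direction (0.9659, -0.2588); cell (2,3); t to first gridline: x 0.6522, y 0.8114 (then +1.0353 / +3.8637)
    (3,3) via x @ 0.6522
    (3,2) via y @ 0.8114  # hit
  → r_4 = 0.8114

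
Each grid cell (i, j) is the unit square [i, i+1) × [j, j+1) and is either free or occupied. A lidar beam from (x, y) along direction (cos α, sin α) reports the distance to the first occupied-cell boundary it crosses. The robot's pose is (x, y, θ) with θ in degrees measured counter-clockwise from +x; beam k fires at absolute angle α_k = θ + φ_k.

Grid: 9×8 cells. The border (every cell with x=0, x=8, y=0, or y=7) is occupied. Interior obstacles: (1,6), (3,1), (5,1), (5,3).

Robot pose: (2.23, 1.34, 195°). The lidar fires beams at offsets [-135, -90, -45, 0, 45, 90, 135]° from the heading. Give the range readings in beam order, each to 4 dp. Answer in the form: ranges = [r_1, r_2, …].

beam 1: φ=-135°, α=60°
  dir = (cos 60°, sin 60°) = (0.5000, 0.8660); from cell (2,1)
  next x-line at t=1.5400, next y-line at t=0.7621; Δt_x=2.0000, Δt_y=1.1547
    y: enter (2,2) at t=0.7621
    x: enter (3,2) at t=1.5400
    y: enter (3,3) at t=1.9168
    y: enter (3,4) at t=3.0715
    x: enter (4,4) at t=3.5400
    y: enter (4,5) at t=4.2262
    y: enter (4,6) at t=5.3809
    x: enter (5,6) at t=5.5400
    y: enter (5,7) at t=6.5356 ← occupied
  → r_1 = 6.5356
beam 2: φ=-90°, α=105°
  dir = (cos 105°, sin 105°) = (-0.2588, 0.9659); from cell (2,1)
  next x-line at t=0.8887, next y-line at t=0.6833; Δt_x=3.8637, Δt_y=1.0353
    y: enter (2,2) at t=0.6833
    x: enter (1,2) at t=0.8887
    y: enter (1,3) at t=1.7186
    y: enter (1,4) at t=2.7538
    y: enter (1,5) at t=3.7891
    x: enter (0,5) at t=4.7524 ← occupied
  → r_2 = 4.7524
beam 3: φ=-45°, α=150°
  dir = (cos 150°, sin 150°) = (-0.8660, 0.5000); from cell (2,1)
  next x-line at t=0.2656, next y-line at t=1.3200; Δt_x=1.1547, Δt_y=2.0000
    x: enter (1,1) at t=0.2656
    y: enter (1,2) at t=1.3200
    x: enter (0,2) at t=1.4203 ← occupied
  → r_3 = 1.4203
beam 4: φ=0°, α=195°
  dir = (cos 195°, sin 195°) = (-0.9659, -0.2588); from cell (2,1)
  next x-line at t=0.2381, next y-line at t=1.3137; Δt_x=1.0353, Δt_y=3.8637
    x: enter (1,1) at t=0.2381
    x: enter (0,1) at t=1.2734 ← occupied
  → r_4 = 1.2734
beam 5: φ=45°, α=240°
  dir = (cos 240°, sin 240°) = (-0.5000, -0.8660); from cell (2,1)
  next x-line at t=0.4600, next y-line at t=0.3926; Δt_x=2.0000, Δt_y=1.1547
    y: enter (2,0) at t=0.3926 ← occupied
  → r_5 = 0.3926
beam 6: φ=90°, α=285°
  dir = (cos 285°, sin 285°) = (0.2588, -0.9659); from cell (2,1)
  next x-line at t=2.9751, next y-line at t=0.3520; Δt_x=3.8637, Δt_y=1.0353
    y: enter (2,0) at t=0.3520 ← occupied
  → r_6 = 0.3520
beam 7: φ=135°, α=330°
  dir = (cos 330°, sin 330°) = (0.8660, -0.5000); from cell (2,1)
  next x-line at t=0.8891, next y-line at t=0.6800; Δt_x=1.1547, Δt_y=2.0000
    y: enter (2,0) at t=0.6800 ← occupied
  → r_7 = 0.6800

ranges = [6.5356, 4.7524, 1.4203, 1.2734, 0.3926, 0.3520, 0.6800]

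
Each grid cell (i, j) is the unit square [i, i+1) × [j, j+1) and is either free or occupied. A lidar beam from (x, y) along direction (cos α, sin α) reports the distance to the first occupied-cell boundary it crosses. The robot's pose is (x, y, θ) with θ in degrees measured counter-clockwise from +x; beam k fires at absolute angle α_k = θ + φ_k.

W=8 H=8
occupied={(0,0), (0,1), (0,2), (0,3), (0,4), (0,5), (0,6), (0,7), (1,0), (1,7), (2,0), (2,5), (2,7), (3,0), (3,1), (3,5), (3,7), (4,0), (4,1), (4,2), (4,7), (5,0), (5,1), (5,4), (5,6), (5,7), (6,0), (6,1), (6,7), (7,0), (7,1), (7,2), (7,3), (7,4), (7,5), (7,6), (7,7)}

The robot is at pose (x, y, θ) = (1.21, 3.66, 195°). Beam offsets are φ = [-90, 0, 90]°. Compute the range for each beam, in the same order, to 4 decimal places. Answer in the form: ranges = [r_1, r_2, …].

beam 1: φ=-90°, α=105°
  d=(-0.2588,0.9659)  start (1,3)  tX=0.8114 tY=0.3520  stride 1/|dx|=3.8637 1/|dy|=1.0353
    cross y-line → (1,4), t=0.3520
    cross x-line → (0,4), t=0.8114 (wall)
  → r_1 = 0.8114
beam 2: φ=0°, α=195°
  d=(-0.9659,-0.2588)  start (1,3)  tX=0.2174 tY=2.5500  stride 1/|dx|=1.0353 1/|dy|=3.8637
    cross x-line → (0,3), t=0.2174 (wall)
  → r_2 = 0.2174
beam 3: φ=90°, α=285°
  d=(0.2588,-0.9659)  start (1,3)  tX=3.0523 tY=0.6833  stride 1/|dx|=3.8637 1/|dy|=1.0353
    cross y-line → (1,2), t=0.6833
    cross y-line → (1,1), t=1.7186
    cross y-line → (1,0), t=2.7538 (wall)
  → r_3 = 2.7538

ranges = [0.8114, 0.2174, 2.7538]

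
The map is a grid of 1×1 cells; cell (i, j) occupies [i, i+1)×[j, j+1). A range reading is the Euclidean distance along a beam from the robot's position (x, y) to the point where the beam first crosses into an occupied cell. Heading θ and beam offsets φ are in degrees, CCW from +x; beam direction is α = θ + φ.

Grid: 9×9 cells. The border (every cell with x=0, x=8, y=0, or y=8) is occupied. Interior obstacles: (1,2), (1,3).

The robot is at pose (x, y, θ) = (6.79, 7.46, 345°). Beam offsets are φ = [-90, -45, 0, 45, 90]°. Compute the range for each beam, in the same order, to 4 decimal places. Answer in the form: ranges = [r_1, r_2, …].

beam 1: φ=-90°, α=255°
  d=(-0.2588,-0.9659)  start (6,7)  tX=3.0523 tY=0.4762  stride 1/|dx|=3.8637 1/|dy|=1.0353
    cross y-line → (6,6), t=0.4762
    cross y-line → (6,5), t=1.5115
    cross y-line → (6,4), t=2.5468
    cross x-line → (5,4), t=3.0523
    cross y-line → (5,3), t=3.5821
    cross y-line → (5,2), t=4.6173
    cross y-line → (5,1), t=5.6526
    cross y-line → (5,0), t=6.6879 (wall)
  → r_1 = 6.6879
beam 2: φ=-45°, α=300°
  d=(0.5000,-0.8660)  start (6,7)  tX=0.4200 tY=0.5312  stride 1/|dx|=2.0000 1/|dy|=1.1547
    cross x-line → (7,7), t=0.4200
    cross y-line → (7,6), t=0.5312
    cross y-line → (7,5), t=1.6859
    cross x-line → (8,5), t=2.4200 (wall)
  → r_2 = 2.4200
beam 3: φ=0°, α=345°
  d=(0.9659,-0.2588)  start (6,7)  tX=0.2174 tY=1.7773  stride 1/|dx|=1.0353 1/|dy|=3.8637
    cross x-line → (7,7), t=0.2174
    cross x-line → (8,7), t=1.2527 (wall)
  → r_3 = 1.2527
beam 4: φ=45°, α=30°
  d=(0.8660,0.5000)  start (6,7)  tX=0.2425 tY=1.0800  stride 1/|dx|=1.1547 1/|dy|=2.0000
    cross x-line → (7,7), t=0.2425
    cross y-line → (7,8), t=1.0800 (wall)
  → r_4 = 1.0800
beam 5: φ=90°, α=75°
  d=(0.2588,0.9659)  start (6,7)  tX=0.8114 tY=0.5590  stride 1/|dx|=3.8637 1/|dy|=1.0353
    cross y-line → (6,8), t=0.5590 (wall)
  → r_5 = 0.5590

ranges = [6.6879, 2.4200, 1.2527, 1.0800, 0.5590]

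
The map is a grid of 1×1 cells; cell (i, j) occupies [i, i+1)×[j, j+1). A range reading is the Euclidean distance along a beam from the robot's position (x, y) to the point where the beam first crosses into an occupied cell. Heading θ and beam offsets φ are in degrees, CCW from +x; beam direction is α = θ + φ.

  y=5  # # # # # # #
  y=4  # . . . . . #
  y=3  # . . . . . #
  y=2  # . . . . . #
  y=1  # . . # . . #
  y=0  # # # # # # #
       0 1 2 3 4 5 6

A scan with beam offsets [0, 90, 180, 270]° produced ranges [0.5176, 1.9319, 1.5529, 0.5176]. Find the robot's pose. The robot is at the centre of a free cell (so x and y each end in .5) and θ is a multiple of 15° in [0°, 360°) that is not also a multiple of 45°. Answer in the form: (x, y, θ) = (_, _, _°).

The pose lattice has 19·16 = 304 candidates. Test each by forward raycasting.
  (5.5, 2.5, 240°): beam 1 = 1.7321 ≠ 0.5176 ✗
  (3.5, 3.5, 60°): beam 1 = 1.7321 ≠ 0.5176 ✗
  (5.5, 4.5, 105°): beam 2 = 4.6587 ≠ 1.9319 ✗
  (3.5, 2.5, 150°): beam 1 = 2.8868 ≠ 0.5176 ✗
  …
  (5.5, 1.5, 345°): r_1=0.5176, r_2=1.9319, r_3=1.5529, r_4=0.5176 — all match ✓
No second candidate reproduces the full scan.

(x, y, θ) = (5.5, 1.5, 345°)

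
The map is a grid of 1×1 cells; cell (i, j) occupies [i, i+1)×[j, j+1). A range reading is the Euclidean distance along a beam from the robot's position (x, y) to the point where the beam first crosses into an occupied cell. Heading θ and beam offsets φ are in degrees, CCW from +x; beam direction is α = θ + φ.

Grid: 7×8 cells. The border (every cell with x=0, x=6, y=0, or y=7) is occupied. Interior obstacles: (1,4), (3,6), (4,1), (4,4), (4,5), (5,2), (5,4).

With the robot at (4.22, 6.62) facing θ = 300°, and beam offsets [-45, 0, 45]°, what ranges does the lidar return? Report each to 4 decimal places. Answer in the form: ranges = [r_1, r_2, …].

beam 1: φ=-45°, α=255°
  dir = (cos 255°, sin 255°) = (-0.2588, -0.9659); from cell (4,6)
  next x-line at t=0.8500, next y-line at t=0.6419; Δt_x=3.8637, Δt_y=1.0353
    y: enter (4,5) at t=0.6419 ← occupied
  → r_1 = 0.6419
beam 2: φ=0°, α=300°
  dir = (cos 300°, sin 300°) = (0.5000, -0.8660); from cell (4,6)
  next x-line at t=1.5600, next y-line at t=0.7159; Δt_x=2.0000, Δt_y=1.1547
    y: enter (4,5) at t=0.7159 ← occupied
  → r_2 = 0.7159
beam 3: φ=45°, α=345°
  dir = (cos 345°, sin 345°) = (0.9659, -0.2588); from cell (4,6)
  next x-line at t=0.8075, next y-line at t=2.3955; Δt_x=1.0353, Δt_y=3.8637
    x: enter (5,6) at t=0.8075
    x: enter (6,6) at t=1.8428 ← occupied
  → r_3 = 1.8428

ranges = [0.6419, 0.7159, 1.8428]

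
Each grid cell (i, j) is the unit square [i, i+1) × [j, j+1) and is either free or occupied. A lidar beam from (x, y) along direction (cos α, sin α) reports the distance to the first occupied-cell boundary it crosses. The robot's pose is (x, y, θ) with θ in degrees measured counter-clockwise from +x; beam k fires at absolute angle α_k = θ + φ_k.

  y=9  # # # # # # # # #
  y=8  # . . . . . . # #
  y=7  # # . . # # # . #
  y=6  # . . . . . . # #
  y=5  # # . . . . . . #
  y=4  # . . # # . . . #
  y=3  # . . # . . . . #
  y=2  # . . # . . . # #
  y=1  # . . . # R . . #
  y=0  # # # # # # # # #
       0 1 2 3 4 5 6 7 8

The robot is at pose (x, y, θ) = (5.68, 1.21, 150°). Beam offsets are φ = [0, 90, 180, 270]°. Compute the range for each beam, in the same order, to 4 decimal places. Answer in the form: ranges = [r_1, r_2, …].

ranges = [0.7852, 0.2425, 0.4200, 4.6400]

beam 1: φ=0°, α=150°
  direction (-0.8660, 0.5000); cell (5,1); t to first gridline: x 0.7852, y 1.5800 (then +1.1547 / +2.0000)
    (4,1) via x @ 0.7852  # hit
  → r_1 = 0.7852
beam 2: φ=90°, α=240°
  direction (-0.5000, -0.8660); cell (5,1); t to first gridline: x 1.3600, y 0.2425 (then +2.0000 / +1.1547)
    (5,0) via y @ 0.2425  # hit
  → r_2 = 0.2425
beam 3: φ=180°, α=330°
  direction (0.8660, -0.5000); cell (5,1); t to first gridline: x 0.3695, y 0.4200 (then +1.1547 / +2.0000)
    (6,1) via x @ 0.3695
    (6,0) via y @ 0.4200  # hit
  → r_3 = 0.4200
beam 4: φ=270°, α=60°
  direction (0.5000, 0.8660); cell (5,1); t to first gridline: x 0.6400, y 0.9122 (then +2.0000 / +1.1547)
    (6,1) via x @ 0.6400
    (6,2) via y @ 0.9122
    (6,3) via y @ 2.0669
    (7,3) via x @ 2.6400
    (7,4) via y @ 3.2216
    (7,5) via y @ 4.3763
    (8,5) via x @ 4.6400  # hit
  → r_4 = 4.6400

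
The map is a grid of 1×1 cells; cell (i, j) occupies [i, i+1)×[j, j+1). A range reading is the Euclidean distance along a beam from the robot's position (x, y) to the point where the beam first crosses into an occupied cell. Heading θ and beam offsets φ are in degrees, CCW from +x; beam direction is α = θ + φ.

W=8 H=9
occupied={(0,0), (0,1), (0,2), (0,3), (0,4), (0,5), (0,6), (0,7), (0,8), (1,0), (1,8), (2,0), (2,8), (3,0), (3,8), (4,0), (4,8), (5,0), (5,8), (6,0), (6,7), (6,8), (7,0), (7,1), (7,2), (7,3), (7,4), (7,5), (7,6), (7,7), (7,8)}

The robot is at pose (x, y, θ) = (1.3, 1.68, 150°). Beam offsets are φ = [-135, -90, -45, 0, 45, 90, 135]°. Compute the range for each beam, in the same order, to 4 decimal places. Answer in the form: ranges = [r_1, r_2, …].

beam 1: φ=-135°, α=15°
  direction (0.9659, 0.2588); cell (1,1); t to first gridline: x 0.7247, y 1.2364 (then +1.0353 / +3.8637)
    (2,1) via x @ 0.7247
    (2,2) via y @ 1.2364
    (3,2) via x @ 1.7600
    (4,2) via x @ 2.7952
    (5,2) via x @ 3.8305
    (6,2) via x @ 4.8658
    (6,3) via y @ 5.1001
    (7,3) via x @ 5.9011  # hit
  → r_1 = 5.9011
beam 2: φ=-90°, α=60°
  direction (0.5000, 0.8660); cell (1,1); t to first gridline: x 1.4000, y 0.3695 (then +2.0000 / +1.1547)
    (1,2) via y @ 0.3695
    (2,2) via x @ 1.4000
    (2,3) via y @ 1.5242
    (2,4) via y @ 2.6789
    (3,4) via x @ 3.4000
    (3,5) via y @ 3.8336
    (3,6) via y @ 4.9883
    (4,6) via x @ 5.4000
    (4,7) via y @ 6.1430
    (4,8) via y @ 7.2977  # hit
  → r_2 = 7.2977
beam 3: φ=-45°, α=105°
  direction (-0.2588, 0.9659); cell (1,1); t to first gridline: x 1.1591, y 0.3313 (then +3.8637 / +1.0353)
    (1,2) via y @ 0.3313
    (0,2) via x @ 1.1591  # hit
  → r_3 = 1.1591
beam 4: φ=0°, α=150°
  direction (-0.8660, 0.5000); cell (1,1); t to first gridline: x 0.3464, y 0.6400 (then +1.1547 / +2.0000)
    (0,1) via x @ 0.3464  # hit
  → r_4 = 0.3464
beam 5: φ=45°, α=195°
  direction (-0.9659, -0.2588); cell (1,1); t to first gridline: x 0.3106, y 2.6273 (then +1.0353 / +3.8637)
    (0,1) via x @ 0.3106  # hit
  → r_5 = 0.3106
beam 6: φ=90°, α=240°
  direction (-0.5000, -0.8660); cell (1,1); t to first gridline: x 0.6000, y 0.7852 (then +2.0000 / +1.1547)
    (0,1) via x @ 0.6000  # hit
  → r_6 = 0.6000
beam 7: φ=135°, α=285°
  direction (0.2588, -0.9659); cell (1,1); t to first gridline: x 2.7046, y 0.7040 (then +3.8637 / +1.0353)
    (1,0) via y @ 0.7040  # hit
  → r_7 = 0.7040

ranges = [5.9011, 7.2977, 1.1591, 0.3464, 0.3106, 0.6000, 0.7040]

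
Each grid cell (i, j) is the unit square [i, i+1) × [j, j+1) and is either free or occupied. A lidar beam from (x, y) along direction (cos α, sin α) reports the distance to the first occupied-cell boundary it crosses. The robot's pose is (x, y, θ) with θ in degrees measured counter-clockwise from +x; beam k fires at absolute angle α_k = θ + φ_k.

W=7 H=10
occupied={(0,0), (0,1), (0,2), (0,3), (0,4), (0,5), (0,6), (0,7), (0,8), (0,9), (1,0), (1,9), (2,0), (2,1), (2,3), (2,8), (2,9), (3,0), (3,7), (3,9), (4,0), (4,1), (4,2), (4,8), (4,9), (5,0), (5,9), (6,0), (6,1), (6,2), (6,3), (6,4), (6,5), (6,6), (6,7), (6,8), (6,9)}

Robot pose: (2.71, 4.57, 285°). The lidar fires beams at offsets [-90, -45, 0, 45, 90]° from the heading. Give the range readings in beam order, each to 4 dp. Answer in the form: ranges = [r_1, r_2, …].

ranges = [1.7703, 0.6582, 0.5901, 3.7990, 3.4061]

beam 1: φ=-90°, α=195°
  direction (-0.9659, -0.2588); cell (2,4); t to first gridline: x 0.7350, y 2.2023 (then +1.0353 / +3.8637)
    (1,4) via x @ 0.7350
    (0,4) via x @ 1.7703  # hit
  → r_1 = 1.7703
beam 2: φ=-45°, α=240°
  direction (-0.5000, -0.8660); cell (2,4); t to first gridline: x 1.4200, y 0.6582 (then +2.0000 / +1.1547)
    (2,3) via y @ 0.6582  # hit
  → r_2 = 0.6582
beam 3: φ=0°, α=285°
  direction (0.2588, -0.9659); cell (2,4); t to first gridline: x 1.1205, y 0.5901 (then +3.8637 / +1.0353)
    (2,3) via y @ 0.5901  # hit
  → r_3 = 0.5901
beam 4: φ=45°, α=330°
  direction (0.8660, -0.5000); cell (2,4); t to first gridline: x 0.3349, y 1.1400 (then +1.1547 / +2.0000)
    (3,4) via x @ 0.3349
    (3,3) via y @ 1.1400
    (4,3) via x @ 1.4896
    (5,3) via x @ 2.6443
    (5,2) via y @ 3.1400
    (6,2) via x @ 3.7990  # hit
  → r_4 = 3.7990
beam 5: φ=90°, α=15°
  direction (0.9659, 0.2588); cell (2,4); t to first gridline: x 0.3002, y 1.6614 (then +1.0353 / +3.8637)
    (3,4) via x @ 0.3002
    (4,4) via x @ 1.3355
    (4,5) via y @ 1.6614
    (5,5) via x @ 2.3708
    (6,5) via x @ 3.4061  # hit
  → r_5 = 3.4061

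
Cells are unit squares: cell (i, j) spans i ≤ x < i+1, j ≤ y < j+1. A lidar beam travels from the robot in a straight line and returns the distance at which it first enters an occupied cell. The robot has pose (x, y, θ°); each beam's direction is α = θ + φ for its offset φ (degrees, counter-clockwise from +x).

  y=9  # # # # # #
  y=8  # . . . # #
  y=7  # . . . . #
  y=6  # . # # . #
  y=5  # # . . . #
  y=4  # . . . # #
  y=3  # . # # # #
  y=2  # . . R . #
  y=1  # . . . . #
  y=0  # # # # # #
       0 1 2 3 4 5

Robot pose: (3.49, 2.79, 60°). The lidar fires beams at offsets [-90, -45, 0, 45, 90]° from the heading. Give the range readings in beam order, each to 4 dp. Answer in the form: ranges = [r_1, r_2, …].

ranges = [1.7436, 0.8114, 0.2425, 0.2174, 0.4200]

beam 1: φ=-90°, α=330°
  cosα=0.8660 sinα=-0.5000 | (3,2) | tMaxX 0.5889 tMaxY 1.5800 | tΔX 1.1547 tΔY 2.0000
    t=0.5889 [x] (4,2)
    t=1.5800 [y] (4,1)
    t=1.7436 [x] (5,1) — stop
  → r_1 = 1.7436
beam 2: φ=-45°, α=15°
  cosα=0.9659 sinα=0.2588 | (3,2) | tMaxX 0.5280 tMaxY 0.8114 | tΔX 1.0353 tΔY 3.8637
    t=0.5280 [x] (4,2)
    t=0.8114 [y] (4,3) — stop
  → r_2 = 0.8114
beam 3: φ=0°, α=60°
  cosα=0.5000 sinα=0.8660 | (3,2) | tMaxX 1.0200 tMaxY 0.2425 | tΔX 2.0000 tΔY 1.1547
    t=0.2425 [y] (3,3) — stop
  → r_3 = 0.2425
beam 4: φ=45°, α=105°
  cosα=-0.2588 sinα=0.9659 | (3,2) | tMaxX 1.8932 tMaxY 0.2174 | tΔX 3.8637 tΔY 1.0353
    t=0.2174 [y] (3,3) — stop
  → r_4 = 0.2174
beam 5: φ=90°, α=150°
  cosα=-0.8660 sinα=0.5000 | (3,2) | tMaxX 0.5658 tMaxY 0.4200 | tΔX 1.1547 tΔY 2.0000
    t=0.4200 [y] (3,3) — stop
  → r_5 = 0.4200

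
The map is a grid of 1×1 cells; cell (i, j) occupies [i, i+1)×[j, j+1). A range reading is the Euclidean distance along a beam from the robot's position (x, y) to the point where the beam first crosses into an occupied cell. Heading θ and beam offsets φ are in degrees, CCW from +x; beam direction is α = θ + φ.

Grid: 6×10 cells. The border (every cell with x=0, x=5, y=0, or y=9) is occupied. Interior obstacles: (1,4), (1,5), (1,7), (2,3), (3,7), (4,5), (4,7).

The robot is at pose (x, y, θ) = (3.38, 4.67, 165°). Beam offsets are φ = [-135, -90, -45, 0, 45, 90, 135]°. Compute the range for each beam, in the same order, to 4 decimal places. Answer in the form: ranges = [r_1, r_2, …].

ranges = [0.7159, 2.4122, 2.7600, 1.4287, 1.3400, 1.4682, 3.2400]

beam 1: φ=-135°, α=30°
  dir = (cos 30°, sin 30°) = (0.8660, 0.5000); from cell (3,4)
  next x-line at t=0.7159, next y-line at t=0.6600; Δt_x=1.1547, Δt_y=2.0000
    y: enter (3,5) at t=0.6600
    x: enter (4,5) at t=0.7159 ← occupied
  → r_1 = 0.7159
beam 2: φ=-90°, α=75°
  dir = (cos 75°, sin 75°) = (0.2588, 0.9659); from cell (3,4)
  next x-line at t=2.3955, next y-line at t=0.3416; Δt_x=3.8637, Δt_y=1.0353
    y: enter (3,5) at t=0.3416
    y: enter (3,6) at t=1.3769
    x: enter (4,6) at t=2.3955
    y: enter (4,7) at t=2.4122 ← occupied
  → r_2 = 2.4122
beam 3: φ=-45°, α=120°
  dir = (cos 120°, sin 120°) = (-0.5000, 0.8660); from cell (3,4)
  next x-line at t=0.7600, next y-line at t=0.3811; Δt_x=2.0000, Δt_y=1.1547
    y: enter (3,5) at t=0.3811
    x: enter (2,5) at t=0.7600
    y: enter (2,6) at t=1.5358
    y: enter (2,7) at t=2.6905
    x: enter (1,7) at t=2.7600 ← occupied
  → r_3 = 2.7600
beam 4: φ=0°, α=165°
  dir = (cos 165°, sin 165°) = (-0.9659, 0.2588); from cell (3,4)
  next x-line at t=0.3934, next y-line at t=1.2750; Δt_x=1.0353, Δt_y=3.8637
    x: enter (2,4) at t=0.3934
    y: enter (2,5) at t=1.2750
    x: enter (1,5) at t=1.4287 ← occupied
  → r_4 = 1.4287
beam 5: φ=45°, α=210°
  dir = (cos 210°, sin 210°) = (-0.8660, -0.5000); from cell (3,4)
  next x-line at t=0.4388, next y-line at t=1.3400; Δt_x=1.1547, Δt_y=2.0000
    x: enter (2,4) at t=0.4388
    y: enter (2,3) at t=1.3400 ← occupied
  → r_5 = 1.3400
beam 6: φ=90°, α=255°
  dir = (cos 255°, sin 255°) = (-0.2588, -0.9659); from cell (3,4)
  next x-line at t=1.4682, next y-line at t=0.6936; Δt_x=3.8637, Δt_y=1.0353
    y: enter (3,3) at t=0.6936
    x: enter (2,3) at t=1.4682 ← occupied
  → r_6 = 1.4682
beam 7: φ=135°, α=300°
  dir = (cos 300°, sin 300°) = (0.5000, -0.8660); from cell (3,4)
  next x-line at t=1.2400, next y-line at t=0.7736; Δt_x=2.0000, Δt_y=1.1547
    y: enter (3,3) at t=0.7736
    x: enter (4,3) at t=1.2400
    y: enter (4,2) at t=1.9283
    y: enter (4,1) at t=3.0831
    x: enter (5,1) at t=3.2400 ← occupied
  → r_7 = 3.2400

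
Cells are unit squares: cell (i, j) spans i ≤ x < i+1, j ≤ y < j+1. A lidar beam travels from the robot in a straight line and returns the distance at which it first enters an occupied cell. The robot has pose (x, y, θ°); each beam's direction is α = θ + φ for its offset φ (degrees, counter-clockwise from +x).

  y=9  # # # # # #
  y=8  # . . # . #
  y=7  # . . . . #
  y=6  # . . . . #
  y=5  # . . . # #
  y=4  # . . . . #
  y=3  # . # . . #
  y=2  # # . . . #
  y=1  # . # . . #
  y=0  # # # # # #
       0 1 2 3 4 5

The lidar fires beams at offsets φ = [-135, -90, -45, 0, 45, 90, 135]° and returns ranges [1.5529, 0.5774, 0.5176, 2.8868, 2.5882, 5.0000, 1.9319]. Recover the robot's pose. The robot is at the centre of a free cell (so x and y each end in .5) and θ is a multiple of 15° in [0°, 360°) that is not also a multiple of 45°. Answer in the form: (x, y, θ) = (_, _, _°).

The pose lattice has 27·16 = 432 candidates. Test each by forward raycasting.
  (4.5, 1.5, 120°): beam 1 = 0.5176 ≠ 1.5529 ✗
  (3.5, 4.5, 60°): beam 1 = 3.6235 ≠ 1.5529 ✗
  (2.5, 8.5, 210°): beam 1 = 0.5176 ≠ 1.5529 ✗
  …
  (3.5, 7.5, 150°): r_1=1.5529, r_2=0.5774, r_3=0.5176, r_4=2.8868, r_5=2.5882, r_6=5.0000, r_7=1.9319 — all match ✓
Unique over the lattice → pose = (3.5, 7.5, 150°).

(x, y, θ) = (3.5, 7.5, 150°)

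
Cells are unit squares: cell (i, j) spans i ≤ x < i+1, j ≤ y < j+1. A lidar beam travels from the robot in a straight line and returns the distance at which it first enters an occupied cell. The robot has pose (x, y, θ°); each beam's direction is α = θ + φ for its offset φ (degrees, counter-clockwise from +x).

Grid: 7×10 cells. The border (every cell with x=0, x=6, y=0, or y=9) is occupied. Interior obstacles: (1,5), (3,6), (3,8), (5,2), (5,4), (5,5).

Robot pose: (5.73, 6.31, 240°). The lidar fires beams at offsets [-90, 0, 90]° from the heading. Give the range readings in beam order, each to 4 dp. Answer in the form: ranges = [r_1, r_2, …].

beam 1: φ=-90°, α=150°
  direction (-0.8660, 0.5000); cell (5,6); t to first gridline: x 0.8429, y 1.3800 (then +1.1547 / +2.0000)
    (4,6) via x @ 0.8429
    (4,7) via y @ 1.3800
    (3,7) via x @ 1.9976
    (2,7) via x @ 3.1523
    (2,8) via y @ 3.3800
    (1,8) via x @ 4.3070
    (1,9) via y @ 5.3800  # hit
  → r_1 = 5.3800
beam 2: φ=0°, α=240°
  direction (-0.5000, -0.8660); cell (5,6); t to first gridline: x 1.4600, y 0.3580 (then +2.0000 / +1.1547)
    (5,5) via y @ 0.3580  # hit
  → r_2 = 0.3580
beam 3: φ=90°, α=330°
  direction (0.8660, -0.5000); cell (5,6); t to first gridline: x 0.3118, y 0.6200 (then +1.1547 / +2.0000)
    (6,6) via x @ 0.3118  # hit
  → r_3 = 0.3118

ranges = [5.3800, 0.3580, 0.3118]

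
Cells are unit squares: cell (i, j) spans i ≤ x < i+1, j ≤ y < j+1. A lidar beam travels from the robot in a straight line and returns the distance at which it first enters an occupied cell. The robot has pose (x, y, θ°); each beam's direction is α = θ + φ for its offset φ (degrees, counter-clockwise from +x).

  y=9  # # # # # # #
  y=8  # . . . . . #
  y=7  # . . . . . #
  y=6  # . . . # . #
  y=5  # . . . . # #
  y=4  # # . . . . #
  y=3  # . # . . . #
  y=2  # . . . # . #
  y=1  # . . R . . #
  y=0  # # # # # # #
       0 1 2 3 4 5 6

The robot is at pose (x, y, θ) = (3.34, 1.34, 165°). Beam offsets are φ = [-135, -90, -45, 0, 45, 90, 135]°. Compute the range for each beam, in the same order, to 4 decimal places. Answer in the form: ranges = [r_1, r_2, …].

ranges = [1.3200, 4.8244, 1.9168, 2.4225, 0.6800, 0.3520, 0.3926]

beam 1: φ=-135°, α=30°
  cosα=0.8660 sinα=0.5000 | (3,1) | tMaxX 0.7621 tMaxY 1.3200 | tΔX 1.1547 tΔY 2.0000
    t=0.7621 [x] (4,1)
    t=1.3200 [y] (4,2) — stop
  → r_1 = 1.3200
beam 2: φ=-90°, α=75°
  cosα=0.2588 sinα=0.9659 | (3,1) | tMaxX 2.5500 tMaxY 0.6833 | tΔX 3.8637 tΔY 1.0353
    t=0.6833 [y] (3,2)
    t=1.7186 [y] (3,3)
    t=2.5500 [x] (4,3)
    t=2.7538 [y] (4,4)
    t=3.7891 [y] (4,5)
    t=4.8244 [y] (4,6) — stop
  → r_2 = 4.8244
beam 3: φ=-45°, α=120°
  cosα=-0.5000 sinα=0.8660 | (3,1) | tMaxX 0.6800 tMaxY 0.7621 | tΔX 2.0000 tΔY 1.1547
    t=0.6800 [x] (2,1)
    t=0.7621 [y] (2,2)
    t=1.9168 [y] (2,3) — stop
  → r_3 = 1.9168
beam 4: φ=0°, α=165°
  cosα=-0.9659 sinα=0.2588 | (3,1) | tMaxX 0.3520 tMaxY 2.5500 | tΔX 1.0353 tΔY 3.8637
    t=0.3520 [x] (2,1)
    t=1.3873 [x] (1,1)
    t=2.4225 [x] (0,1) — stop
  → r_4 = 2.4225
beam 5: φ=45°, α=210°
  cosα=-0.8660 sinα=-0.5000 | (3,1) | tMaxX 0.3926 tMaxY 0.6800 | tΔX 1.1547 tΔY 2.0000
    t=0.3926 [x] (2,1)
    t=0.6800 [y] (2,0) — stop
  → r_5 = 0.6800
beam 6: φ=90°, α=255°
  cosα=-0.2588 sinα=-0.9659 | (3,1) | tMaxX 1.3137 tMaxY 0.3520 | tΔX 3.8637 tΔY 1.0353
    t=0.3520 [y] (3,0) — stop
  → r_6 = 0.3520
beam 7: φ=135°, α=300°
  cosα=0.5000 sinα=-0.8660 | (3,1) | tMaxX 1.3200 tMaxY 0.3926 | tΔX 2.0000 tΔY 1.1547
    t=0.3926 [y] (3,0) — stop
  → r_7 = 0.3926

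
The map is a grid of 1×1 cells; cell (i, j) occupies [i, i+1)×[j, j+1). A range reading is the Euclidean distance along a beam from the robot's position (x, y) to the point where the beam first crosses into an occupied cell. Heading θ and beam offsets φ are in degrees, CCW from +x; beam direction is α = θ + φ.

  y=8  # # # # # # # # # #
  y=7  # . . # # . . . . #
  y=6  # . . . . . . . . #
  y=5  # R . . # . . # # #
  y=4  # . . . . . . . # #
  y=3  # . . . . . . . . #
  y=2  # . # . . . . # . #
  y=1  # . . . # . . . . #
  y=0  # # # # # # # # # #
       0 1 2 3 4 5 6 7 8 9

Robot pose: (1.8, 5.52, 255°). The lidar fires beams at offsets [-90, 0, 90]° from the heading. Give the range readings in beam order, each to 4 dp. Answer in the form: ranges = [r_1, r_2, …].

ranges = [0.8282, 3.0910, 7.4540]

beam 1: φ=-90°, α=165°
  dir = (cos 165°, sin 165°) = (-0.9659, 0.2588); from cell (1,5)
  next x-line at t=0.8282, next y-line at t=1.8546; Δt_x=1.0353, Δt_y=3.8637
    x: enter (0,5) at t=0.8282 ← occupied
  → r_1 = 0.8282
beam 2: φ=0°, α=255°
  dir = (cos 255°, sin 255°) = (-0.2588, -0.9659); from cell (1,5)
  next x-line at t=3.0910, next y-line at t=0.5383; Δt_x=3.8637, Δt_y=1.0353
    y: enter (1,4) at t=0.5383
    y: enter (1,3) at t=1.5736
    y: enter (1,2) at t=2.6089
    x: enter (0,2) at t=3.0910 ← occupied
  → r_2 = 3.0910
beam 3: φ=90°, α=345°
  dir = (cos 345°, sin 345°) = (0.9659, -0.2588); from cell (1,5)
  next x-line at t=0.2071, next y-line at t=2.0091; Δt_x=1.0353, Δt_y=3.8637
    x: enter (2,5) at t=0.2071
    x: enter (3,5) at t=1.2423
    y: enter (3,4) at t=2.0091
    x: enter (4,4) at t=2.2776
    x: enter (5,4) at t=3.3129
    x: enter (6,4) at t=4.3482
    x: enter (7,4) at t=5.3834
    y: enter (7,3) at t=5.8728
    x: enter (8,3) at t=6.4187
    x: enter (9,3) at t=7.4540 ← occupied
  → r_3 = 7.4540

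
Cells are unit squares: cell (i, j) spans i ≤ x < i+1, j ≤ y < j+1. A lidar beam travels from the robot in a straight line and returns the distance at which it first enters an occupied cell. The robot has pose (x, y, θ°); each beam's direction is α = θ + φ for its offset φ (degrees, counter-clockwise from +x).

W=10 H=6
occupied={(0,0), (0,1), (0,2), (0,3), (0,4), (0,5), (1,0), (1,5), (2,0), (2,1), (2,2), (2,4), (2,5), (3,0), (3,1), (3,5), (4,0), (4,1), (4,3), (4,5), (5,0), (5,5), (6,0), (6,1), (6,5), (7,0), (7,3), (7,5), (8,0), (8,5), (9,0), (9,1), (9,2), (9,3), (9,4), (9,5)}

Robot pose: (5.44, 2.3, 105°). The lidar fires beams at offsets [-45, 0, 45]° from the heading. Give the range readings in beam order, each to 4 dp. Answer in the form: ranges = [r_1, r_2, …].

beam 1: φ=-45°, α=60°
  d=(0.5000,0.8660)  start (5,2)  tX=1.1200 tY=0.8083  stride 1/|dx|=2.0000 1/|dy|=1.1547
    cross y-line → (5,3), t=0.8083
    cross x-line → (6,3), t=1.1200
    cross y-line → (6,4), t=1.9630
    cross y-line → (6,5), t=3.1177 (wall)
  → r_1 = 3.1177
beam 2: φ=0°, α=105°
  d=(-0.2588,0.9659)  start (5,2)  tX=1.7000 tY=0.7247  stride 1/|dx|=3.8637 1/|dy|=1.0353
    cross y-line → (5,3), t=0.7247
    cross x-line → (4,3), t=1.7000 (wall)
  → r_2 = 1.7000
beam 3: φ=45°, α=150°
  d=(-0.8660,0.5000)  start (5,2)  tX=0.5081 tY=1.4000  stride 1/|dx|=1.1547 1/|dy|=2.0000
    cross x-line → (4,2), t=0.5081
    cross y-line → (4,3), t=1.4000 (wall)
  → r_3 = 1.4000

ranges = [3.1177, 1.7000, 1.4000]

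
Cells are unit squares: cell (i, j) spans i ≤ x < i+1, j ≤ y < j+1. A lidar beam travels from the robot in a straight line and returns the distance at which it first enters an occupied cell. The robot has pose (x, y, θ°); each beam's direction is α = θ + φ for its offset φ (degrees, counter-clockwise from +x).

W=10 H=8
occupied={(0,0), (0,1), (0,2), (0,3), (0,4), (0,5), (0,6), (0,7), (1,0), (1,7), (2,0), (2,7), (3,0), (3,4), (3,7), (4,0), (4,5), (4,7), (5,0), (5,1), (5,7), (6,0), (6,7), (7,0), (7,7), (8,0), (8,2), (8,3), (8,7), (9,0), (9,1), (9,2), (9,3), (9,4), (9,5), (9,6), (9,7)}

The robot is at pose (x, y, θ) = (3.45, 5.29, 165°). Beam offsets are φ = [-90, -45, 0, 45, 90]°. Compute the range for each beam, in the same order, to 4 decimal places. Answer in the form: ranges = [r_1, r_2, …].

ranges = [1.7703, 1.9745, 2.5364, 2.8290, 0.3002]

beam 1: φ=-90°, α=75°
  dir = (cos 75°, sin 75°) = (0.2588, 0.9659); from cell (3,5)
  next x-line at t=2.1250, next y-line at t=0.7350; Δt_x=3.8637, Δt_y=1.0353
    y: enter (3,6) at t=0.7350
    y: enter (3,7) at t=1.7703 ← occupied
  → r_1 = 1.7703
beam 2: φ=-45°, α=120°
  dir = (cos 120°, sin 120°) = (-0.5000, 0.8660); from cell (3,5)
  next x-line at t=0.9000, next y-line at t=0.8198; Δt_x=2.0000, Δt_y=1.1547
    y: enter (3,6) at t=0.8198
    x: enter (2,6) at t=0.9000
    y: enter (2,7) at t=1.9745 ← occupied
  → r_2 = 1.9745
beam 3: φ=0°, α=165°
  dir = (cos 165°, sin 165°) = (-0.9659, 0.2588); from cell (3,5)
  next x-line at t=0.4659, next y-line at t=2.7432; Δt_x=1.0353, Δt_y=3.8637
    x: enter (2,5) at t=0.4659
    x: enter (1,5) at t=1.5012
    x: enter (0,5) at t=2.5364 ← occupied
  → r_3 = 2.5364
beam 4: φ=45°, α=210°
  dir = (cos 210°, sin 210°) = (-0.8660, -0.5000); from cell (3,5)
  next x-line at t=0.5196, next y-line at t=0.5800; Δt_x=1.1547, Δt_y=2.0000
    x: enter (2,5) at t=0.5196
    y: enter (2,4) at t=0.5800
    x: enter (1,4) at t=1.6743
    y: enter (1,3) at t=2.5800
    x: enter (0,3) at t=2.8290 ← occupied
  → r_4 = 2.8290
beam 5: φ=90°, α=255°
  dir = (cos 255°, sin 255°) = (-0.2588, -0.9659); from cell (3,5)
  next x-line at t=1.7387, next y-line at t=0.3002; Δt_x=3.8637, Δt_y=1.0353
    y: enter (3,4) at t=0.3002 ← occupied
  → r_5 = 0.3002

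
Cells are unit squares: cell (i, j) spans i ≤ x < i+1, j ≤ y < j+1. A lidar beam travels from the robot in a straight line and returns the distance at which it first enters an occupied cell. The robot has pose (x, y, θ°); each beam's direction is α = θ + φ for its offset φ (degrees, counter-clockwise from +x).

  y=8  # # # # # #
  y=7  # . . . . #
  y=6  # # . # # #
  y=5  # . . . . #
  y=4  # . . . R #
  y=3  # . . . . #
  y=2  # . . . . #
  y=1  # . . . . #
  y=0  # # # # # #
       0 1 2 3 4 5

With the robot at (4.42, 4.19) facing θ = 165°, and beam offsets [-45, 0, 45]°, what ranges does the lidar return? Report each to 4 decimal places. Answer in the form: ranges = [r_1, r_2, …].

beam 1: φ=-45°, α=120°
  direction (-0.5000, 0.8660); cell (4,4); t to first gridline: x 0.8400, y 0.9353 (then +2.0000 / +1.1547)
    (3,4) via x @ 0.8400
    (3,5) via y @ 0.9353
    (3,6) via y @ 2.0900  # hit
  → r_1 = 2.0900
beam 2: φ=0°, α=165°
  direction (-0.9659, 0.2588); cell (4,4); t to first gridline: x 0.4348, y 3.1296 (then +1.0353 / +3.8637)
    (3,4) via x @ 0.4348
    (2,4) via x @ 1.4701
    (1,4) via x @ 2.5054
    (1,5) via y @ 3.1296
    (0,5) via x @ 3.5406  # hit
  → r_2 = 3.5406
beam 3: φ=45°, α=210°
  direction (-0.8660, -0.5000); cell (4,4); t to first gridline: x 0.4850, y 0.3800 (then +1.1547 / +2.0000)
    (4,3) via y @ 0.3800
    (3,3) via x @ 0.4850
    (2,3) via x @ 1.6397
    (2,2) via y @ 2.3800
    (1,2) via x @ 2.7944
    (0,2) via x @ 3.9491  # hit
  → r_3 = 3.9491

ranges = [2.0900, 3.5406, 3.9491]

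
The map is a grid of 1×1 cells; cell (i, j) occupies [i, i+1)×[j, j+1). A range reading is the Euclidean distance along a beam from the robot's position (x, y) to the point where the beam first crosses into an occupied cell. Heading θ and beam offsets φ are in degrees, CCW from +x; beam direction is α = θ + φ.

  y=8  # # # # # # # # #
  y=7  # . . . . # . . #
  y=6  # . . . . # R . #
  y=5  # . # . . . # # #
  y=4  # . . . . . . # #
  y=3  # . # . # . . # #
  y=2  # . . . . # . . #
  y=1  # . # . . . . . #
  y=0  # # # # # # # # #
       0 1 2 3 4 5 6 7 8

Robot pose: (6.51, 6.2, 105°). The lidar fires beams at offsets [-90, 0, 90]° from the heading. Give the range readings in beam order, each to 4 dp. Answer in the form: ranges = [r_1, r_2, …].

beam 1: φ=-90°, α=15°
  cosα=0.9659 sinα=0.2588 | (6,6) | tMaxX 0.5073 tMaxY 3.0910 | tΔX 1.0353 tΔY 3.8637
    t=0.5073 [x] (7,6)
    t=1.5426 [x] (8,6) — stop
  → r_1 = 1.5426
beam 2: φ=0°, α=105°
  cosα=-0.2588 sinα=0.9659 | (6,6) | tMaxX 1.9705 tMaxY 0.8282 | tΔX 3.8637 tΔY 1.0353
    t=0.8282 [y] (6,7)
    t=1.8635 [y] (6,8) — stop
  → r_2 = 1.8635
beam 3: φ=90°, α=195°
  cosα=-0.9659 sinα=-0.2588 | (6,6) | tMaxX 0.5280 tMaxY 0.7727 | tΔX 1.0353 tΔY 3.8637
    t=0.5280 [x] (5,6) — stop
  → r_3 = 0.5280

ranges = [1.5426, 1.8635, 0.5280]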